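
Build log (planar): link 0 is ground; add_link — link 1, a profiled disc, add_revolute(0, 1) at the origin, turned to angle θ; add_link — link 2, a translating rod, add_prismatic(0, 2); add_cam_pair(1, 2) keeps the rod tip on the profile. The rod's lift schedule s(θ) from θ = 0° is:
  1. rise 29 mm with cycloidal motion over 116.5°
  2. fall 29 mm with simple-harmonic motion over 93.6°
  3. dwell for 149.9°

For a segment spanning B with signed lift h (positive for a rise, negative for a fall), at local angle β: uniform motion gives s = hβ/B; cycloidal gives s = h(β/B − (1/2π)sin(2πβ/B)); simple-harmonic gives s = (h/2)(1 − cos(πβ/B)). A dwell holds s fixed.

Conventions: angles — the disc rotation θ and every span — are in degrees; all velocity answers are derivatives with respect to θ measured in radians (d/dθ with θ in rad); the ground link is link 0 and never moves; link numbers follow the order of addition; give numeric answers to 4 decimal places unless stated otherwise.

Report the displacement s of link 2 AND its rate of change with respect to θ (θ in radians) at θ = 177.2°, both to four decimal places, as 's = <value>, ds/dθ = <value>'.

seg 1 [0°–116.5°] cycloidal, h=29: full span → s += 29 → s = 29.0000
seg 2 [116.5°–210.1°] simple-harmonic, h=-29: θ=177.2° here. β=60.7, B=93.6. -29/2·(1 − cos(π·0.6485)) = -21.0221 → s = 7.9779
velocity in seg [116.5°–210.1°] (simple-harmonic), θ in radians: β = 60.7° = 1.0594 rad, B = 93.6° = 1.6336 rad; ds/dθ = (πh/(2B)) sin(πβ/B) = (π·(-29)/(2·1.6336)) sin(π·0.6485) = -24.904586 mm/rad

s = 7.9779, ds/dθ = -24.9046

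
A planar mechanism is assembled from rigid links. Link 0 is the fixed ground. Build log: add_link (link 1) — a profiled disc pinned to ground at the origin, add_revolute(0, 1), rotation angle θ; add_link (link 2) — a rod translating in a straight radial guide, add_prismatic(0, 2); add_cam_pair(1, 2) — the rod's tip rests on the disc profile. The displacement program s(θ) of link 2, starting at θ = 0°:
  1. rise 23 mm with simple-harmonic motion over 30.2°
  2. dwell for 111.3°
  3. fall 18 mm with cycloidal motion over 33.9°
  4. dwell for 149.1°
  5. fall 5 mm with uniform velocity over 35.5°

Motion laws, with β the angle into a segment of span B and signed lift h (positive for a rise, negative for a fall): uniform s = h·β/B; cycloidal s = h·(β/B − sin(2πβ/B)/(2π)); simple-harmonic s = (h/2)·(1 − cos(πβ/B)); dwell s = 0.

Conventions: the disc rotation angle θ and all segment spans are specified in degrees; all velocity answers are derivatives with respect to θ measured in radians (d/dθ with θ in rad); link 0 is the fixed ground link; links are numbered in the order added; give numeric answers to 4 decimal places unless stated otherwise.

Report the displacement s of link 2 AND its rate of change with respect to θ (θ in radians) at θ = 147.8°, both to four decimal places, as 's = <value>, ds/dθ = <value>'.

seg 1 [0°–30.2°] simple-harmonic, h=23: full span → s += 23 → s = 23.0000
seg 2 [30.2°–141.5°] dwell: s stays 23.0000
seg 3 [141.5°–175.4°] cycloidal, h=-18: θ=147.8° here. β=6.3, B=33.9. -18·(0.1858 − sin(2π·0.1858)/(2π)) = -0.7100 → s = 22.2900
velocity in seg [141.5°–175.4°] (cycloidal), θ in radians: β = 6.3° = 0.1100 rad, B = 33.9° = 0.5917 rad; ds/dθ = (h/B)(1 − cos(2πβ/B)) = ((-18)/0.5917)(1 − cos(2π·0.1858)) = -18.487944 mm/rad

s = 22.2900, ds/dθ = -18.4879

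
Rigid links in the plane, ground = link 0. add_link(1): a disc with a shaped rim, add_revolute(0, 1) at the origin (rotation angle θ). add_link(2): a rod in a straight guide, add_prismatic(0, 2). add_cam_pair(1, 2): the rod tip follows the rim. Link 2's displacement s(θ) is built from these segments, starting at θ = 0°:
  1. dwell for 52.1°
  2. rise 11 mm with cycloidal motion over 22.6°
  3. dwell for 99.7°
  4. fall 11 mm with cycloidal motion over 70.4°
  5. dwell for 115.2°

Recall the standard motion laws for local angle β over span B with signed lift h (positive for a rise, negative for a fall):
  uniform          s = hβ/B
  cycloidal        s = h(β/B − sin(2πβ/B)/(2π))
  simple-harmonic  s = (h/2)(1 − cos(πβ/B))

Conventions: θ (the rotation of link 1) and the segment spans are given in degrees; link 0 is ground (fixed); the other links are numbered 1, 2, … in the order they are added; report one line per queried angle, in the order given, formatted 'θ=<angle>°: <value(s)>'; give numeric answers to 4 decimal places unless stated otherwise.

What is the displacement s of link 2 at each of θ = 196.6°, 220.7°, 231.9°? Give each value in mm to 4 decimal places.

segment 1 (0° to 52.1°, dwell): s unchanged at 0.0000
segment 2 (52.1° to 74.7°, cycloidal, h = 11) is passed completely: s = 0.0000 + (11) = 11.0000
segment 3 (74.7° to 174.4°, dwell): s unchanged at 11.0000
θ = 196.6° falls in segment 4 (174.4° to 244.8°, cycloidal, h = -11): β = 196.6 − 174.4 = 22.2°, B = 70.4°; Δs = -11·(0.3153 − sin(2π·0.3153)/(2π)) = -1.8635; s = 11.0000 − 1.8635 = 9.1365
θ = 220.7° falls in segment 4 (174.4° to 244.8°, cycloidal, h = -11): β = 220.7 − 174.4 = 46.3°, B = 70.4°; Δs = -11·(0.6577 − sin(2π·0.6577)/(2π)) = -8.6987; s = 11.0000 − 8.6987 = 2.3013
θ = 231.9° falls in segment 4 (174.4° to 244.8°, cycloidal, h = -11): β = 231.9 − 174.4 = 57.5°, B = 70.4°; Δs = -11·(0.8168 − sin(2π·0.8168)/(2π)) = -10.5833; s = 11.0000 − 10.5833 = 0.4167

θ=196.6°: 9.1365
θ=220.7°: 2.3013
θ=231.9°: 0.4167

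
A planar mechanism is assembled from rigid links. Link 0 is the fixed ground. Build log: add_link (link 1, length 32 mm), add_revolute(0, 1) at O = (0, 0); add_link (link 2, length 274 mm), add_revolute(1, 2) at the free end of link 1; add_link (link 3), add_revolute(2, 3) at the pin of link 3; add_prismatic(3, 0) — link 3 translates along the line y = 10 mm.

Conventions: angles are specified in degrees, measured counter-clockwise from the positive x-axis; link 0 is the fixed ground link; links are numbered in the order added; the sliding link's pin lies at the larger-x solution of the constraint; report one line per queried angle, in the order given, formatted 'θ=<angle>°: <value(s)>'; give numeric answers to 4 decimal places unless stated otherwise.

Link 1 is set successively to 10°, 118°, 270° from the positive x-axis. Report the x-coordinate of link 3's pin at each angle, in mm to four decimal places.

geometry: r = 32 mm, L = 274 mm, e = 10 mm
θ=10°: crank pin P = (r cos θ, r sin θ) = (31.513848, 5.556742)
θ=10°: h = r sin θ − e = 5.556742 − 10 = -4.443258
θ=10°: x = r cos θ + √(L² − h²) = 31.513848 + 273.963971 = 305.477819
θ=118°: crank pin P = (r cos θ, r sin θ) = (-15.023090, 28.254323)
θ=118°: h = r sin θ − e = 28.254323 − 10 = 18.254323
θ=118°: x = r cos θ + √(L² − h²) = -15.023090 + 273.391258 = 258.368168
θ=270°: crank pin P = (r cos θ, r sin θ) = (-0.000000, -32.000000)
θ=270°: h = r sin θ − e = -32.000000 − 10 = -42.000000
θ=270°: x = r cos θ + √(L² − h²) = -0.000000 + 270.761888 = 270.761888

θ=10°: 305.4778
θ=118°: 258.3682
θ=270°: 270.7619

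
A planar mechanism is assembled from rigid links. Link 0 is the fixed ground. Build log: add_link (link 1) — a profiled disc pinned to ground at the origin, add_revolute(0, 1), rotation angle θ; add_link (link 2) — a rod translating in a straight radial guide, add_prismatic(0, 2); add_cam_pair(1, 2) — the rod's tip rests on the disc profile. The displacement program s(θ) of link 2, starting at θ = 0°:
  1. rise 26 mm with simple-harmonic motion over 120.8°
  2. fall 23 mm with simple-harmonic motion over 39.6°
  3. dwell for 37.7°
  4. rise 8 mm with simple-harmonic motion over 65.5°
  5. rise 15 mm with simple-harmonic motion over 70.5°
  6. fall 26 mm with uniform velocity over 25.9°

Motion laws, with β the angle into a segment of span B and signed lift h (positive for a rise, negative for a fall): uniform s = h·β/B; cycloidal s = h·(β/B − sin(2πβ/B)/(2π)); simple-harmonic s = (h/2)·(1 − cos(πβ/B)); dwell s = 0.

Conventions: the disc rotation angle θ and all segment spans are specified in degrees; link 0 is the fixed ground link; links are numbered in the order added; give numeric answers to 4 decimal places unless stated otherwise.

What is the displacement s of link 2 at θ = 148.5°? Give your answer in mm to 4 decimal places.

seg 1 [0°–120.8°] simple-harmonic, h=26: full span → s += 26 → s = 26.0000
seg 2 [120.8°–160.4°] simple-harmonic, h=-23: θ=148.5° here. β=27.7, B=39.6. -23/2·(1 − cos(π·0.6995)) = -18.2448 → s = 7.7552

7.7552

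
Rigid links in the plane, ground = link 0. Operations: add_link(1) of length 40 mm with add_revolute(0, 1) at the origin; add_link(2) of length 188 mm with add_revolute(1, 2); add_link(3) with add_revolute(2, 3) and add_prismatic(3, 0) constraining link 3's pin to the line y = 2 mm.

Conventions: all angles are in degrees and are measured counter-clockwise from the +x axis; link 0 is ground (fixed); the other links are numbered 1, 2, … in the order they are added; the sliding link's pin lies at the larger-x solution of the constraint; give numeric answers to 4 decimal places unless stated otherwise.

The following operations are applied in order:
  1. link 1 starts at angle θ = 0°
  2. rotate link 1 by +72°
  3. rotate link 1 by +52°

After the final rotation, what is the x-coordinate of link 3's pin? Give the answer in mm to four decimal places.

geometry: r = 40 mm, L = 188 mm, e = 2 mm; θ starts at 0°
rotate link 1 by +72°: θ ← 0° +72° = 72°
rotate link 1 by +52°: θ ← 72° +52° = 124°
crank pin P = (r cos θ, r sin θ) = (-22.367716, 33.161503)
h = r sin θ − e = 33.161503 − 2 = 31.161503
x = r cos θ + √(L² − h²) = -22.367716 + 185.399463 = 163.031746

163.0317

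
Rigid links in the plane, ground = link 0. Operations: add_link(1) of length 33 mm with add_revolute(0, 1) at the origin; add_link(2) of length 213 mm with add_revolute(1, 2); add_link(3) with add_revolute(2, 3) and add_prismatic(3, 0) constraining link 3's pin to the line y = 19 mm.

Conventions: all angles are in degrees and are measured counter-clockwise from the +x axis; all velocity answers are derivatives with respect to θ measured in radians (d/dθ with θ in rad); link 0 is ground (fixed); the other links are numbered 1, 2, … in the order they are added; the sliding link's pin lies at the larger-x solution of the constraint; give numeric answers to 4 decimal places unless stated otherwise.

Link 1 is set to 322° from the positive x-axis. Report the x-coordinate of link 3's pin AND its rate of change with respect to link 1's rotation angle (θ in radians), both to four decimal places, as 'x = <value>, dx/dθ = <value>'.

geometry: r = 33 mm, L = 213 mm, e = 19 mm
crank pin P = (r cos θ, r sin θ) = (26.004355, -20.316829)
h = r sin θ − e = -20.316829 − 19 = -39.316829
x = r cos θ + √(L² − h²) = 26.004355 + 209.339884 = 235.344239
dx/dθ = −r sin θ − h·r cos θ/√(L² − h²) (θ in radians; h = -39.316829) = 25.200794

x = 235.3442, dx/dθ = 25.2008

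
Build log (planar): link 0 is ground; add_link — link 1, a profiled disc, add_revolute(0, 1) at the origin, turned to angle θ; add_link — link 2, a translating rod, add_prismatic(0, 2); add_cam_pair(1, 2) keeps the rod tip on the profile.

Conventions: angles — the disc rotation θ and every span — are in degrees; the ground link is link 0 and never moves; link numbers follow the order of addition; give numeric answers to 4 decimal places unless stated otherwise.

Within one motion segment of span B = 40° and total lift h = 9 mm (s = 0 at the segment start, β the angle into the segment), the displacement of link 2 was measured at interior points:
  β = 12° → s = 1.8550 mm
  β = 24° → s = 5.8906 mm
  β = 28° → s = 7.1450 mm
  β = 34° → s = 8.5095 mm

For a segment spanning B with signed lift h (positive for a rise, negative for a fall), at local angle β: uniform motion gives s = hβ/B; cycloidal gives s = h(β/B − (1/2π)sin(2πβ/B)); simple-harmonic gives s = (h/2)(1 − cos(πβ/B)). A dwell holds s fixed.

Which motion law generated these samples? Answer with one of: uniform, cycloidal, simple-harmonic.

candidates at β/B = r: uniform s = h·r (linear in β); cycloidal s = h·(r − sin(2πr)/(2π)); simple-harmonic s = (h/2)(1 − cos(πr))
β=12°: printed 1.8550 | uniform 2.7000, cycloidal 1.3377, simple-harmonic 1.8550
β=24°: printed 5.8906 | uniform 5.4000, cycloidal 6.2419, simple-harmonic 5.8906
β=28°: printed 7.1450 | uniform 6.3000, cycloidal 7.6623, simple-harmonic 7.1450
β=34°: printed 8.5095 | uniform 7.6500, cycloidal 8.8088, simple-harmonic 8.5095
only one law matches every sample → simple-harmonic

simple-harmonic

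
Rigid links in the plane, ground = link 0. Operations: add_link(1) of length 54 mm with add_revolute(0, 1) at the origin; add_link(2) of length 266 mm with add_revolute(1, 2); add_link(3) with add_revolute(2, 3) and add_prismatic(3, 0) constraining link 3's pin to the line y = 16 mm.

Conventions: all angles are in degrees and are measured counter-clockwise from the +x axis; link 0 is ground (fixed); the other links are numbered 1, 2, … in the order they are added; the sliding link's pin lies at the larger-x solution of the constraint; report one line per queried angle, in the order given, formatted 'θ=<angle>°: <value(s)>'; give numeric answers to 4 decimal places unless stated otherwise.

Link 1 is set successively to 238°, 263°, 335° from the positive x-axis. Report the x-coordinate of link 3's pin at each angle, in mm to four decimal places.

geometry: r = 54 mm, L = 266 mm, e = 16 mm
θ=238°: crank pin P = (r cos θ, r sin θ) = (-28.615640, -45.794597)
θ=238°: h = r sin θ − e = -45.794597 − 16 = -61.794597
θ=238°: x = r cos θ + √(L² − h²) = -28.615640 + 258.722685 = 230.107045
θ=263°: crank pin P = (r cos θ, r sin θ) = (-6.580945, -53.597492)
θ=263°: h = r sin θ − e = -53.597492 − 16 = -69.597492
θ=263°: x = r cos θ + √(L² − h²) = -6.580945 + 256.733693 = 250.152748
θ=335°: crank pin P = (r cos θ, r sin θ) = (48.940620, -22.821386)
θ=335°: h = r sin θ − e = -22.821386 − 16 = -38.821386
θ=335°: x = r cos θ + √(L² − h²) = 48.940620 + 263.151857 = 312.092478

θ=238°: 230.1070
θ=263°: 250.1527
θ=335°: 312.0925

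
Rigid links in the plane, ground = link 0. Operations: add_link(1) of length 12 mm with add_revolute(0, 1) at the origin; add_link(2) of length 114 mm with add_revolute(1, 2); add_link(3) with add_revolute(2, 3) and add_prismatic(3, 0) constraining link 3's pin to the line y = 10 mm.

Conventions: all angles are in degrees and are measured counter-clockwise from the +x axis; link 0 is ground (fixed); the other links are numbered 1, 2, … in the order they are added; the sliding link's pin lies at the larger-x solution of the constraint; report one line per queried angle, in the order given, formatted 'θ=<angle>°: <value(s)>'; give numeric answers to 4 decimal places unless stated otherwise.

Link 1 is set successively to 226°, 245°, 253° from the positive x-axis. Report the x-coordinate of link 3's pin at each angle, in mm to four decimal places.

geometry: r = 12 mm, L = 114 mm, e = 10 mm
θ=226°: crank pin P = (r cos θ, r sin θ) = (-8.335900, -8.632078)
θ=226°: h = r sin θ − e = -8.632078 − 10 = -18.632078
θ=226°: x = r cos θ + √(L² − h²) = -8.335900 + 112.467087 = 104.131187
θ=245°: crank pin P = (r cos θ, r sin θ) = (-5.071419, -10.875693)
θ=245°: h = r sin θ − e = -10.875693 − 10 = -20.875693
θ=245°: x = r cos θ + √(L² − h²) = -5.071419 + 112.072322 = 107.000903
θ=253°: crank pin P = (r cos θ, r sin θ) = (-3.508460, -11.475657)
θ=253°: h = r sin θ − e = -11.475657 − 10 = -21.475657
θ=253°: x = r cos θ + √(L² − h²) = -3.508460 + 111.958904 = 108.450443

θ=226°: 104.1312
θ=245°: 107.0009
θ=253°: 108.4504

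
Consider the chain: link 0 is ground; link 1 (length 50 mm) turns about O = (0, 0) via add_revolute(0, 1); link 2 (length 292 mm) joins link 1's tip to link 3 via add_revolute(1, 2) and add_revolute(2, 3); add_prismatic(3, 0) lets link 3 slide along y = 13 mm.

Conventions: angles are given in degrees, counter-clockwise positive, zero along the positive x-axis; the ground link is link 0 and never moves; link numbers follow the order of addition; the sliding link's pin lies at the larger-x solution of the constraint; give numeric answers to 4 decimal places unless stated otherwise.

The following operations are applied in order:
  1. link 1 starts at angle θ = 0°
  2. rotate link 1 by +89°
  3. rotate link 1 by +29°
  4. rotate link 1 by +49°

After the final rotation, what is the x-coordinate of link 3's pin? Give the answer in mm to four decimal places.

geometry: r = 50 mm, L = 292 mm, e = 13 mm; θ starts at 0°
rotate link 1 by +89°: θ ← 0° +89° = 89°
rotate link 1 by +29°: θ ← 89° +29° = 118°
rotate link 1 by +49°: θ ← 118° +49° = 167°
crank pin P = (r cos θ, r sin θ) = (-48.718503, 11.247553)
h = r sin θ − e = 11.247553 − 13 = -1.752447
x = r cos θ + √(L² − h²) = -48.718503 + 291.994741 = 243.276238

243.2762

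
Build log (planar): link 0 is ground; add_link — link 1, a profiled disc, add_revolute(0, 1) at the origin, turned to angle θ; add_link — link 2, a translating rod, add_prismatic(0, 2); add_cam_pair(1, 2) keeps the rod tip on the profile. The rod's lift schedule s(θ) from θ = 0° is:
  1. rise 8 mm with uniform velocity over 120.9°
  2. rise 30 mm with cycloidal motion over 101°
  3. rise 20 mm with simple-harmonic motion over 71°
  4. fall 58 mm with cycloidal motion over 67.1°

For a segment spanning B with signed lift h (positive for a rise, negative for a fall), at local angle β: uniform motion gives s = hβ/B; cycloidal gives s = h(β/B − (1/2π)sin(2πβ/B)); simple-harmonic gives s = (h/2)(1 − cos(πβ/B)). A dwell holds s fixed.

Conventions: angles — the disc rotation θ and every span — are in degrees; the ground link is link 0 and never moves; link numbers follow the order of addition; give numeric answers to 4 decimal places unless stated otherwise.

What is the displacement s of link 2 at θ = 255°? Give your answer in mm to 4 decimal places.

seg 1 [0°–120.9°] uniform, h=8: full span → s += 8 → s = 8.0000
seg 2 [120.9°–221.9°] cycloidal, h=30: full span → s += 30 → s = 38.0000
seg 3 [221.9°–292.9°] simple-harmonic, h=20: θ=255° here. β=33.1, B=71. 20/2·(1 − cos(π·0.4662)) = 8.9400 → s = 46.9400

46.9400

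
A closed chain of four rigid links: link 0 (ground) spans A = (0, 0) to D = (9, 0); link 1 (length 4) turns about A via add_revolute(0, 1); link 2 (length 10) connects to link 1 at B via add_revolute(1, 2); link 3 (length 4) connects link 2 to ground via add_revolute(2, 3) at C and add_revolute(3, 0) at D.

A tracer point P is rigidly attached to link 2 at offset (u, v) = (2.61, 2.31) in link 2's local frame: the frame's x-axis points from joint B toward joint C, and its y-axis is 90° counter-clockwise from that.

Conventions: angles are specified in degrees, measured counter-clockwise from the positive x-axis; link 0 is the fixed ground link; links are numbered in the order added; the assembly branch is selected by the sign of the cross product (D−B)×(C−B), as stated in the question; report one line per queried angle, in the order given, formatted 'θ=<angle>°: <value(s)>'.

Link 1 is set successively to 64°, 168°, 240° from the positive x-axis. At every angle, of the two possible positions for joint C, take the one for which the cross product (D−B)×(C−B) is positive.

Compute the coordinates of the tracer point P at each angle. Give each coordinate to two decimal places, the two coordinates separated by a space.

A=(0,0), D=(9.00,0)
θ=64°: B = A + 4.00·(cos64°, sin64°) = (1.7535, 3.5952)
θ=64°: |BD| = 8.0893
θ=64°: circle(B,10.00) ∩ circle(D,4.00): a=9.2367, h=3.8319
θ=64°:   candidates: C₊=(11.7309,2.9227) cross=30.998; C₋=(8.3248,-3.9426) cross=-30.998
θ=64°:   branch + wants cross > 0 → take C=(11.7309,2.9227) (cross=30.998)
θ=64°: ex = (C−B)/|BC| = (0.9977,-0.0672); ey = (0.0672,0.9977)
θ=64°: P = B + 2.61·ex + 2.31·ey = (4.5129,5.7244)
θ=168°: B = A + 4.00·(cos168°, sin168°) = (-3.9126, 0.8316)
θ=168°: |BD| = 12.9393
θ=168°: circle(B,10.00) ∩ circle(D,4.00): a=9.7156, h=2.3680
θ=168°:   candidates: C₊=(5.9351,2.5703) cross=30.640; C₋=(5.6307,-2.1559) cross=-30.640
θ=168°:   branch + wants cross > 0 → take C=(5.9351,2.5703) (cross=30.640)
θ=168°: ex = (C−B)/|BC| = (0.9848,0.1739); ey = (-0.1739,0.9848)
θ=168°: P = B + 2.61·ex + 2.31·ey = (-1.7440,3.5603)
θ=240°: B = A + 4.00·(cos240°, sin240°) = (-2.0000, -3.4641)
θ=240°: |BD| = 11.5326
θ=240°: circle(B,10.00) ∩ circle(D,4.00): a=9.4081, h=3.3892
θ=240°:   candidates: C₊=(5.9556,2.5946) cross=39.086; C₋=(7.9917,-3.8708) cross=-39.086
θ=240°:   branch + wants cross > 0 → take C=(5.9556,2.5946) (cross=39.086)
θ=240°: ex = (C−B)/|BC| = (0.7956,0.6059); ey = (-0.6059,0.7956)
θ=240°: P = B + 2.61·ex + 2.31·ey = (-1.3231,-0.0450)

θ=64°: 4.51 5.72
θ=168°: -1.74 3.56
θ=240°: -1.32 -0.05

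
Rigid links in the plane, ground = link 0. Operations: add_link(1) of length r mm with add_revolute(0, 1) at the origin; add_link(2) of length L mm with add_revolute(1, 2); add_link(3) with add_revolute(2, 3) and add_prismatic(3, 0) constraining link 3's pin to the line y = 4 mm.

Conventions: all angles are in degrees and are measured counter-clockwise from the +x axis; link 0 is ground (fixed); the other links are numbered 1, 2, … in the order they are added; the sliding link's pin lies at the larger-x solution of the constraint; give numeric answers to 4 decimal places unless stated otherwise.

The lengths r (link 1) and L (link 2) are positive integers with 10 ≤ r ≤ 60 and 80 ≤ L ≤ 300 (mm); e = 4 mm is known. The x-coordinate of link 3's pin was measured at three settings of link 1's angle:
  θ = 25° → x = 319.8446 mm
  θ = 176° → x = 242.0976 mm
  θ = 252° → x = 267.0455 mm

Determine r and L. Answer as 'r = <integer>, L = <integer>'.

constraint per measurement: (x − r cos θ)² + (r sin θ − e)² = L²
subtracting the θ₁ and θ₂ equations cancels the r² and L² terms:
r = (x₁² − x₂²) / (2[(x₁cos θ₁ + e sin θ₁) − (x₂cos θ₂ + e sin θ₂)]) = 41.0000 → r = 41
L² = (x₁ − r cos θ₁)² + (r sin θ₁ − e)² = 80088.9819 → L = 283.0000 → L = 283
check at θ₃=252°: x = 267.0455 (printed 267.0455) ✓

r = 41, L = 283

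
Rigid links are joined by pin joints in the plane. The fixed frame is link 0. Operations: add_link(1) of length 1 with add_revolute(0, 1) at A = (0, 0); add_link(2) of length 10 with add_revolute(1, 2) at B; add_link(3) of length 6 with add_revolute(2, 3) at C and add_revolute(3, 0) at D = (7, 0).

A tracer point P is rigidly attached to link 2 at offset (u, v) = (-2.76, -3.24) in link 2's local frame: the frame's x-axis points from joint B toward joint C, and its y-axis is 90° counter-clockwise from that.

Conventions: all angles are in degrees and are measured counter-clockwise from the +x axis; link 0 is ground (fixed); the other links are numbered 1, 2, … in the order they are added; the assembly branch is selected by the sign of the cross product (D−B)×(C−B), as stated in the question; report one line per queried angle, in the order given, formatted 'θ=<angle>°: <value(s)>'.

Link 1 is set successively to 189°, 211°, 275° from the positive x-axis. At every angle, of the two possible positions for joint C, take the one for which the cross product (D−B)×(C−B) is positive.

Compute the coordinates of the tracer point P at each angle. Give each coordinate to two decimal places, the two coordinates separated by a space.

A=(0,0), D=(7.00,0)
θ=189°: B = A + 1.00·(cos189°, sin189°) = (-0.9877, -0.1564)
θ=189°: |BD| = 7.9892
θ=189°: circle(B,10.00) ∩ circle(D,6.00): a=8.0000, h=6.0000
θ=189°:   candidates: C₊=(6.8933,5.9991) cross=47.935; C₋=(7.1283,-5.9986) cross=-47.935
θ=189°:   branch + wants cross > 0 → take C=(6.8933,5.9991) (cross=47.935)
θ=189°: ex = (C−B)/|BC| = (0.7881,0.6155); ey = (-0.6155,0.7881)
θ=189°: P = B + -2.76·ex + -3.24·ey = (-1.1685,-4.4088)
θ=211°: B = A + 1.00·(cos211°, sin211°) = (-0.8572, -0.5150)
θ=211°: |BD| = 7.8740
θ=211°: circle(B,10.00) ∩ circle(D,6.00): a=8.0010, h=5.9987
θ=211°:   candidates: C₊=(6.7343,5.9941) cross=47.234; C₋=(7.5191,-5.9775) cross=-47.234
θ=211°:   branch + wants cross > 0 → take C=(6.7343,5.9941) (cross=47.234)
θ=211°: ex = (C−B)/|BC| = (0.7592,0.6509); ey = (-0.6509,0.7592)
θ=211°: P = B + -2.76·ex + -3.24·ey = (-0.8435,-4.7712)
θ=275°: B = A + 1.00·(cos275°, sin275°) = (0.0872, -0.9962)
θ=275°: |BD| = 6.9843
θ=275°: circle(B,10.00) ∩ circle(D,6.00): a=8.0739, h=5.9002
θ=275°:   candidates: C₊=(7.2369,5.9953) cross=41.209; C₋=(8.9200,-5.6845) cross=-41.209
θ=275°:   branch + wants cross > 0 → take C=(7.2369,5.9953) (cross=41.209)
θ=275°: ex = (C−B)/|BC| = (0.7150,0.6992); ey = (-0.6992,0.7150)
θ=275°: P = B + -2.76·ex + -3.24·ey = (0.3791,-5.2424)

θ=189°: -1.17 -4.41
θ=211°: -0.84 -4.77
θ=275°: 0.38 -5.24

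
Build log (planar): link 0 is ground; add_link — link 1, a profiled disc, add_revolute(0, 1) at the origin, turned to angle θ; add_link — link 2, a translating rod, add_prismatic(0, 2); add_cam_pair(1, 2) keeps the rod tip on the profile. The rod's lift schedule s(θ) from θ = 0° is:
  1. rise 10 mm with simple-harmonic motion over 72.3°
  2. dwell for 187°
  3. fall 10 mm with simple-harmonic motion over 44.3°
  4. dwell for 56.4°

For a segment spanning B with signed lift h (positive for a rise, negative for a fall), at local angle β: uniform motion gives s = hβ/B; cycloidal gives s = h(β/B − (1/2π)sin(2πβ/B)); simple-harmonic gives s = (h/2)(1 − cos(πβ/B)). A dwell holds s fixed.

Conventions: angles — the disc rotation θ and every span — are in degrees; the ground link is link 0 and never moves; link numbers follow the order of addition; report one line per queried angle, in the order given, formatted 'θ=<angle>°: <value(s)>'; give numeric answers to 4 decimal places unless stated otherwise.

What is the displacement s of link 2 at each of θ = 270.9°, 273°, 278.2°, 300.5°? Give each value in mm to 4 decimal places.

seg 1 [0°–72.3°] simple-harmonic, h=10: full span → s += 10 → s = 10.0000
seg 2 [72.3°–259.3°] dwell: s stays 10.0000
seg 3 [259.3°–303.6°] simple-harmonic, h=-10: θ=270.9° here. β=11.6, B=44.3. -10/2·(1 − cos(π·0.2619)) = -1.5985 → s = 8.4015
seg 3 [259.3°–303.6°] simple-harmonic, h=-10: θ=273° here. β=13.7, B=44.3. -10/2·(1 − cos(π·0.3093)) = -2.1799 → s = 7.8201
seg 3 [259.3°–303.6°] simple-harmonic, h=-10: θ=278.2° here. β=18.9, B=44.3. -10/2·(1 − cos(π·0.4266)) = -3.8578 → s = 6.1422
seg 3 [259.3°–303.6°] simple-harmonic, h=-10: θ=300.5° here. β=41.2, B=44.3. -10/2·(1 − cos(π·0.9300)) = -9.8797 → s = 0.1203

θ=270.9°: 8.4015
θ=273°: 7.8201
θ=278.2°: 6.1422
θ=300.5°: 0.1203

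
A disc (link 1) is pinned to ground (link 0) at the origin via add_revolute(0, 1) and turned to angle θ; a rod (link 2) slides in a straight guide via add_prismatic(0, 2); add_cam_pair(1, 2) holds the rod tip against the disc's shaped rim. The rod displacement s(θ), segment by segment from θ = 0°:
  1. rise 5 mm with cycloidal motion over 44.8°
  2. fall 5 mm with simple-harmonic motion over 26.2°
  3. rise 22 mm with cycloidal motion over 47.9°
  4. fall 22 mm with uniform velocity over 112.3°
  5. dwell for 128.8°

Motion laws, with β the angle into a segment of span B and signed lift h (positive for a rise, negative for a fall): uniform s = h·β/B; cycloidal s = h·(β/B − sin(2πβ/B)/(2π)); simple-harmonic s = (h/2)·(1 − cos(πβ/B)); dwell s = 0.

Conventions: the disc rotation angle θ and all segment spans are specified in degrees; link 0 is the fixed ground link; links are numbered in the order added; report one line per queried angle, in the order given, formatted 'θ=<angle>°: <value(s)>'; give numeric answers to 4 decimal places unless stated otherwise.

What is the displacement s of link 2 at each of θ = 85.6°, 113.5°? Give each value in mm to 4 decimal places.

segment 1 (0° to 44.8°, cycloidal, h = 5) is passed completely: s = 0.0000 + (5) = 5.0000
segment 2 (44.8° to 71°, simple-harmonic, h = -5) is passed completely: s = 5.0000 + (-5) = 0.0000
θ = 85.6° falls in segment 3 (71° to 118.9°, cycloidal, h = 22): β = 85.6 − 71 = 14.6°, B = 47.9°; Δs = 22·(0.3048 − sin(2π·0.3048)/(2π)) = 3.4098; s = 0.0000 + 3.4098 = 3.4098
θ = 113.5° falls in segment 3 (71° to 118.9°, cycloidal, h = 22): β = 113.5 − 71 = 42.5°, B = 47.9°; Δs = 22·(0.8873 − sin(2π·0.8873)/(2π)) = 21.7977; s = 0.0000 + 21.7977 = 21.7977

θ=85.6°: 3.4098
θ=113.5°: 21.7977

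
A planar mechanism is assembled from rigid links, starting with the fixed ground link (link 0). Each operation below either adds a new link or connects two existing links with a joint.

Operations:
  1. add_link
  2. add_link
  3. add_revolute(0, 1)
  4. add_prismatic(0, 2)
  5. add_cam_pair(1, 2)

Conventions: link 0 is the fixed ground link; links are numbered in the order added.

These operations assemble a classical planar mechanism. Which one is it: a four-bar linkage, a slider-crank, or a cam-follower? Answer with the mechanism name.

links: 3 (incl. ground); joints: 1 revolute, 1 prismatic, 1 higher (cam) pair, forming one closed loop
3 links, revolute + prismatic + higher pair in one loop → cam-follower

cam-follower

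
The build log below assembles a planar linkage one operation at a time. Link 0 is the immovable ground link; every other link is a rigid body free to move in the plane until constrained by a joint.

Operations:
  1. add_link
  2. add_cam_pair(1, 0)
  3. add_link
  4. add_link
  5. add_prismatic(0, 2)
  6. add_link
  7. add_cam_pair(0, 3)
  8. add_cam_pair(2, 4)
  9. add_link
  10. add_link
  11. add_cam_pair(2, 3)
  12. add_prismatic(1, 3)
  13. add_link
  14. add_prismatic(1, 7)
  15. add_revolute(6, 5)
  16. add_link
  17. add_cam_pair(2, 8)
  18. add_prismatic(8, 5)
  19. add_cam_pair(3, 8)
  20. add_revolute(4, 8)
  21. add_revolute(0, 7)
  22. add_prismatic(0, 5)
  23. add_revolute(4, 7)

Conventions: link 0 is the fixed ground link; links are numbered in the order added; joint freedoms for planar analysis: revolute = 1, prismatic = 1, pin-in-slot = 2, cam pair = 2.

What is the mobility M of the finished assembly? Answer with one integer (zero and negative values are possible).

link 0 = ground. State L|J1|J2 = 1|0|0
+link1  2|0|0
C(1,0) f=2→J2  2|0|1
+link2  3|0|1
+link3  4|0|1
P(0,2) f=1→J1  4|1|1
+link4  5|1|1
C(0,3) f=2→J2  5|1|2
C(2,4) f=2→J2  5|1|3
+link5  6|1|3
+link6  7|1|3
C(2,3) f=2→J2  7|1|4
P(1,3) f=1→J1  7|2|4
+link7  8|2|4
P(1,7) f=1→J1  8|3|4
R(6,5) f=1→J1  8|4|4
+link8  9|4|4
C(2,8) f=2→J2  9|4|5
P(8,5) f=1→J1  9|5|5
C(3,8) f=2→J2  9|5|6
R(4,8) f=1→J1  9|6|6
R(0,7) f=1→J1  9|7|6
P(0,5) f=1→J1  9|8|6
R(4,7) f=1→J1  9|9|6
M = 3(9−1)−2·9−6 = 24−18−6 = 0

M = 0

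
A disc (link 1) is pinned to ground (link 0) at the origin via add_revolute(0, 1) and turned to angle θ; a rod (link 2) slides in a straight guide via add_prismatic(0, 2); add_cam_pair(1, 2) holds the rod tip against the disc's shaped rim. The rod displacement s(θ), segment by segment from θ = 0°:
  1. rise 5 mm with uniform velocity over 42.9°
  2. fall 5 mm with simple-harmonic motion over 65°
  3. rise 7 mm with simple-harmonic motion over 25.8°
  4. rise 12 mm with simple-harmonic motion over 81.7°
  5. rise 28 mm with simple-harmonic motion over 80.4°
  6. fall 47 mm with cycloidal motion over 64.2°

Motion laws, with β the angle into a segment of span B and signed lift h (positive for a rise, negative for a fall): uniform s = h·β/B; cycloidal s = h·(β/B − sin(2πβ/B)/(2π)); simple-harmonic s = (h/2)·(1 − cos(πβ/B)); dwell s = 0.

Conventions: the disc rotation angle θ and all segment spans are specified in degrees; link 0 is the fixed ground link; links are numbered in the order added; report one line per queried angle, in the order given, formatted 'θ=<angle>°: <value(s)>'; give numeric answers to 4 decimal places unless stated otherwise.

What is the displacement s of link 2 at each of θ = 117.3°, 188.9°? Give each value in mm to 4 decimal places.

segment 1 (0° to 42.9°, uniform, h = 5) is passed completely: s = 0.0000 + (5) = 5.0000
segment 2 (42.9° to 107.9°, simple-harmonic, h = -5) is passed completely: s = 5.0000 + (-5) = 0.0000
θ = 117.3° falls in segment 3 (107.9° to 133.7°, simple-harmonic, h = 7): β = 117.3 − 107.9 = 9.4°, B = 25.8°; Δs = 7/2·(1 − cos(π·0.3643)) = 2.0531; s = 0.0000 + 2.0531 = 2.0531
segment 3 (107.9° to 133.7°, simple-harmonic, h = 7) is passed completely: s = 0.0000 + (7) = 7.0000
θ = 188.9° falls in segment 4 (133.7° to 215.4°, simple-harmonic, h = 12): β = 188.9 − 133.7 = 55.2°, B = 81.7°; Δs = 12/2·(1 − cos(π·0.6756)) = 9.1453; s = 7.0000 + 9.1453 = 16.1453

θ=117.3°: 2.0531
θ=188.9°: 16.1453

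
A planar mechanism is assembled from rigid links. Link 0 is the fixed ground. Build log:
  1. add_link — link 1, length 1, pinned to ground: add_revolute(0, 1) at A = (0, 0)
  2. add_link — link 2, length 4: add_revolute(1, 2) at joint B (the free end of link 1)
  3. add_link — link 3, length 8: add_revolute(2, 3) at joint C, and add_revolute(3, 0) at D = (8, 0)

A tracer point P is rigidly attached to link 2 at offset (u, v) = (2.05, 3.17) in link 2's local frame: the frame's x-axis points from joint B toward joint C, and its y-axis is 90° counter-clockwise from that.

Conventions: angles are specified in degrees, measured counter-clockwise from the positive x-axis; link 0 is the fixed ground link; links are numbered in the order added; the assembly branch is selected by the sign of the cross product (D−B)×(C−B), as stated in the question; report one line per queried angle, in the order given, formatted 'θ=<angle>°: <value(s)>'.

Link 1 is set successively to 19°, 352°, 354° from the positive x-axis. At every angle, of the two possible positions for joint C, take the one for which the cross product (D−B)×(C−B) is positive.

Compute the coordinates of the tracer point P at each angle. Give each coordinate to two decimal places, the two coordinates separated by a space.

A=(0,0), D=(8.00,0)
θ=19°: B = A + 1.00·(cos19°, sin19°) = (0.9455, 0.3256)
θ=19°: |BD| = 7.0620
θ=19°: circle(B,4.00) ∩ circle(D,8.00): a=0.1325, h=3.9978
θ=19°:   candidates: C₊=(1.2622,4.3130) cross=28.232; C₋=(0.8936,-3.6741) cross=-28.232
θ=19°:   branch + wants cross > 0 → take C=(1.2622,4.3130) (cross=28.232)
θ=19°: ex = (C−B)/|BC| = (0.0792,0.9969); ey = (-0.9969,0.0792)
θ=19°: P = B + 2.05·ex + 3.17·ey = (-2.0522,2.6201)
θ=352°: B = A + 1.00·(cos352°, sin352°) = (0.9903, -0.1392)
θ=352°: |BD| = 7.0111
θ=352°: circle(B,4.00) ∩ circle(D,8.00): a=0.0824, h=3.9992
θ=352°:   candidates: C₊=(0.9933,3.8608) cross=28.038; C₋=(1.1521,-4.1359) cross=-28.038
θ=352°:   branch + wants cross > 0 → take C=(0.9933,3.8608) (cross=28.038)
θ=352°: ex = (C−B)/|BC| = (0.0008,1.0000); ey = (-1.0000,0.0008)
θ=352°: P = B + 2.05·ex + 3.17·ey = (-2.1782,1.9132)
θ=354°: B = A + 1.00·(cos354°, sin354°) = (0.9945, -0.1045)
θ=354°: |BD| = 7.0063
θ=354°: circle(B,4.00) ∩ circle(D,8.00): a=0.0776, h=3.9992
θ=354°:   candidates: C₊=(1.0125,3.8954) cross=28.020; C₋=(1.1318,-4.1022) cross=-28.020
θ=354°:   branch + wants cross > 0 → take C=(1.0125,3.8954) (cross=28.020)
θ=354°: ex = (C−B)/|BC| = (0.0045,1.0000); ey = (-1.0000,0.0045)
θ=354°: P = B + 2.05·ex + 3.17·ey = (-2.1662,1.9597)

θ=19°: -2.05 2.62
θ=352°: -2.18 1.91
θ=354°: -2.17 1.96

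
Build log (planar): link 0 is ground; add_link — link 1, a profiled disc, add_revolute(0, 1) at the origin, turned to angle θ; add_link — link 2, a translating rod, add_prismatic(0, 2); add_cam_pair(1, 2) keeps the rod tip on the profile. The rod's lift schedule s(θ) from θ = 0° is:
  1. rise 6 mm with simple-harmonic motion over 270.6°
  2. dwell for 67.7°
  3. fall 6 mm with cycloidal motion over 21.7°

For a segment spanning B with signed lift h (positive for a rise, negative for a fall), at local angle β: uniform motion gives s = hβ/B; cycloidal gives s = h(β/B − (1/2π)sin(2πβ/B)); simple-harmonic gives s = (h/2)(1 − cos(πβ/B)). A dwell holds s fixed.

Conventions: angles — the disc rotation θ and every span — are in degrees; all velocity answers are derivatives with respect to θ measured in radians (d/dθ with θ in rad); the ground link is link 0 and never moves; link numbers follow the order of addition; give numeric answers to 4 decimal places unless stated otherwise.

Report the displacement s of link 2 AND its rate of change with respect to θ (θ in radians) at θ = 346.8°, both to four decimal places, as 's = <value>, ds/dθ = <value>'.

seg 1 [0°–270.6°] simple-harmonic, h=6: full span → s += 6 → s = 6.0000
seg 2 [270.6°–338.3°] dwell: s stays 6.0000
seg 3 [338.3°–360°] cycloidal, h=-6: θ=346.8° here. β=8.5, B=21.7. -6·(0.3917 − sin(2π·0.3917)/(2π)) = -1.7495 → s = 4.2505
velocity in seg [338.3°–360°] (cycloidal), θ in radians: β = 8.5° = 0.1484 rad, B = 21.7° = 0.3787 rad; ds/dθ = (h/B)(1 − cos(2πβ/B)) = ((-6)/0.3787)(1 − cos(2π·0.3917)) = -28.156220 mm/rad

s = 4.2505, ds/dθ = -28.1562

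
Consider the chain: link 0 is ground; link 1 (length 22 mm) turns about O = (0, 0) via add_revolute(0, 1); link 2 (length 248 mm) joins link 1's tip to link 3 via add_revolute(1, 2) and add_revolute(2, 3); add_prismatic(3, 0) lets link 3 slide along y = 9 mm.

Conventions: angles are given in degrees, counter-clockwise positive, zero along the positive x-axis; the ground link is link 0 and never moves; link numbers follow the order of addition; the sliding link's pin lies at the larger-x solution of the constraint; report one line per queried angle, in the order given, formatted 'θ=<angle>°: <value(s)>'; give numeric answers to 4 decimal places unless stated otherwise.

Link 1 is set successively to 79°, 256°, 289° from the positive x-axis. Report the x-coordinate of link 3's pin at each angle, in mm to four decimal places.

geometry: r = 22 mm, L = 248 mm, e = 9 mm
θ=79°: crank pin P = (r cos θ, r sin θ) = (4.197798, 21.595798)
θ=79°: h = r sin θ − e = 21.595798 − 9 = 12.595798
θ=79°: x = r cos θ + √(L² − h²) = 4.197798 + 247.679926 = 251.877724
θ=256°: crank pin P = (r cos θ, r sin θ) = (-5.322282, -21.346506)
θ=256°: h = r sin θ − e = -21.346506 − 9 = -30.346506
θ=256°: x = r cos θ + √(L² − h²) = -5.322282 + 246.136323 = 240.814041
θ=289°: crank pin P = (r cos θ, r sin θ) = (7.162499, -20.801409)
θ=289°: h = r sin θ − e = -20.801409 − 9 = -29.801409
θ=289°: x = r cos θ + √(L² − h²) = 7.162499 + 246.202916 = 253.365416

θ=79°: 251.8777
θ=256°: 240.8140
θ=289°: 253.3654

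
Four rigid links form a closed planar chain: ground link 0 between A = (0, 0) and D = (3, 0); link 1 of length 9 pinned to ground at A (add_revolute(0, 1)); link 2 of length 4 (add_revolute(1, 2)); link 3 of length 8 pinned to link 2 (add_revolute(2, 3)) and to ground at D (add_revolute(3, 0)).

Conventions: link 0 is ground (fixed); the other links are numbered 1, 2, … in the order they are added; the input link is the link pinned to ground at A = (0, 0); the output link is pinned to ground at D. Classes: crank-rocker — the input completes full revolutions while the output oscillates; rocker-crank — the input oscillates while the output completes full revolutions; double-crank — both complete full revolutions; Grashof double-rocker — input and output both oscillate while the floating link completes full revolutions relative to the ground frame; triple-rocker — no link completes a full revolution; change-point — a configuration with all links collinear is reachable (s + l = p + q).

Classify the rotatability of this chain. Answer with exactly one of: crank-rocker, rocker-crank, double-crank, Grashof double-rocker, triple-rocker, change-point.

lengths: ground=3, input=9, coupler=4, output=8
sorted: s=3 (shortest), l=9 (longest), p+q=12
s + l = 12 vs p + q = 12
s + l = p + q → change-point (collinear configuration reachable)

change-point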